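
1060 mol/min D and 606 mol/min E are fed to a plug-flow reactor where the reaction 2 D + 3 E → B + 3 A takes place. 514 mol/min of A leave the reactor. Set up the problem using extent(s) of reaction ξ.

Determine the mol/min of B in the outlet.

171 mol/min

For A: n = n₀ + 3ξ → 514 = 0 + 3ξ, giving ξ = 171.3 mol/min.
Outlet amounts (n = n₀ + ν ξ):
  D: 1060 − 2(171.3) = 717.3
  E: 606 − 3(171.3) = 92
  B: 0 + 1(171.3) = 171.3
  A: 0 + 3(171.3) = 514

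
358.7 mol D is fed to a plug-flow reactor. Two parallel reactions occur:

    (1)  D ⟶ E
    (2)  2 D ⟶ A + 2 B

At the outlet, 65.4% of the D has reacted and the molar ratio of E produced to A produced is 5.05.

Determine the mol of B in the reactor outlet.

Conversion of D: D consumed = 0.654 × 358.7 = 234.6 mol = 1ξ₁ + 2ξ₂.
Selectivity: 1ξ₁ / (1ξ₂) = 5.05 → ξ₁ = 5.05 ξ₂.
Substitute: (1·5.05 + 2) ξ₂ = 234.6 → ξ₂ = 33.28 mol, ξ₁ = 168 mol.
Outlet amounts (n = n₀ + Σ ν·ξ):
  D: 358.7 − 1(168) − 2(33.28) = 124.1
  E: 0 + 1(168) = 168
  A: 0 + 1(33.28) = 33.28
  B: 0 + 2(33.28) = 66.55

66.6 mol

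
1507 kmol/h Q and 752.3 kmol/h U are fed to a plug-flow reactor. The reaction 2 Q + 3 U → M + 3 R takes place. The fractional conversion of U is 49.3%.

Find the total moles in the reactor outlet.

U reacted = 0.493 × 752.3 = 370.9 kmol/h; ν_U = −3, so ξ = 370.9/3 = 123.6 kmol/h.
Outlet amounts (n = n₀ + ν ξ):
  Q: 1507 − 2(123.6) = 1260
  U: 752.3 − 3(123.6) = 381.4
  M: 0 + 1(123.6) = 123.6
  R: 0 + 3(123.6) = 370.9
Total out = 1260 + 381.4 + 123.6 + 370.9 = 2136 kmol/h.

2140 kmol/h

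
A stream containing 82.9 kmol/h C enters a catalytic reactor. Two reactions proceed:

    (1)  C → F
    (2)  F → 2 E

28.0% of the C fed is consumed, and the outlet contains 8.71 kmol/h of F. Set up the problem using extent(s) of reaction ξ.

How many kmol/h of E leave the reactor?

29 kmol/h

Conversion of C: C consumed = 1ξ₁ = 0.28 × 82.9 → ξ₁ = 23.21 kmol/h.
F balance: n_F = 0 + 1ξ₁ − 1ξ₂ = 8.71 → ξ₂ = (1·23.21 − 8.71)/1 = 14.5 kmol/h.
Outlet amounts (n = n₀ + Σ ν·ξ):
  C: 82.9 − 1(23.21) = 59.69
  F: 0 + 1(23.21) − 1(14.5) = 8.71
  E: 0 + 2(14.5) = 29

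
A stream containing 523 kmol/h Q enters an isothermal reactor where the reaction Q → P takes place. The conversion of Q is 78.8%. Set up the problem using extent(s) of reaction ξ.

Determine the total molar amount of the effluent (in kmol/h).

523 kmol/h

Q reacted = 0.788 × 523 = 412.1 kmol/h; ν_Q = −1, so ξ = 412.1/1 = 412.1 kmol/h.
Outlet amounts (n = n₀ + ν ξ):
  Q: 523 − 1(412.1) = 110.9
  P: 0 + 1(412.1) = 412.1
Total out = 110.9 + 412.1 = 523 kmol/h.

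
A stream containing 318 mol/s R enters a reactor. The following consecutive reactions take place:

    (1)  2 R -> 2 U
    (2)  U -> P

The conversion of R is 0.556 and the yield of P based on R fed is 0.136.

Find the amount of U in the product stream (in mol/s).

Conversion of R: R consumed = 2ξ₁ = 0.556 × 318 → ξ₁ = 88.4 mol/s.
Yield of P: 1ξ₂ / 318 = 0.136 → ξ₂ = 43.25 mol/s.
Outlet amounts (n = n₀ + Σ ν·ξ):
  R: 318 − 2(88.4) = 141.2
  U: 0 + 2(88.4) − 1(43.25) = 133.6
  P: 0 + 1(43.25) = 43.25

134 mol/s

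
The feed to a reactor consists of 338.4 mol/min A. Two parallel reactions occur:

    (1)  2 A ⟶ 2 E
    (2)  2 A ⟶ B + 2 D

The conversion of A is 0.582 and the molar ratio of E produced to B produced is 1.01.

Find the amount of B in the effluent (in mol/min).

65.4 mol/min

Conversion of A: A consumed = 0.582 × 338.4 = 196.9 mol/min = 2ξ₁ + 2ξ₂.
Selectivity: 2ξ₁ / (1ξ₂) = 1.01 → ξ₁ = 0.505 ξ₂.
Substitute: (2·0.505 + 2) ξ₂ = 196.9 → ξ₂ = 65.43 mol/min, ξ₁ = 33.04 mol/min.
Outlet amounts (n = n₀ + Σ ν·ξ):
  A: 338.4 − 2(33.04) − 2(65.43) = 141.5
  E: 0 + 2(33.04) = 66.09
  B: 0 + 1(65.43) = 65.43
  D: 0 + 2(65.43) = 130.9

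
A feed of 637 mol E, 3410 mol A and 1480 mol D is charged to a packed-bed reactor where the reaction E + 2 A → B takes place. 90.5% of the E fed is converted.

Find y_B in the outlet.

0.132

E reacted = 0.905 × 637 = 576.5 mol; ν_E = −1, so ξ = 576.5/1 = 576.5 mol.
Outlet amounts (n = n₀ + ν ξ):
  E: 637 − 1(576.5) = 60.51
  A: 3410 − 2(576.5) = 2257
  B: 0 + 1(576.5) = 576.5
  D: 1480 (inert)
Total out = 4374 mol; y_B = 576.5 / 4374 = 0.1318.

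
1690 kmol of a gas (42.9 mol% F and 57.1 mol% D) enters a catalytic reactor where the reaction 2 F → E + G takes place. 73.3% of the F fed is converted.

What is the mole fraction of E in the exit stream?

0.157

F reacted = 0.733 × 725 = 531.4 kmol; ν_F = −2, so ξ = 531.4/2 = 265.7 kmol.
Outlet amounts (n = n₀ + ν ξ):
  F: 725 − 2(265.7) = 193.6
  E: 0 + 1(265.7) = 265.7
  G: 0 + 1(265.7) = 265.7
  D: 965 (inert)
Total out = 1690 kmol; y_E = 265.7 / 1690 = 0.1572.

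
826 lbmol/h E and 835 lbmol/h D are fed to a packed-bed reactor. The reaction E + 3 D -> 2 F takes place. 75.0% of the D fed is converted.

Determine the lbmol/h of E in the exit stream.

D reacted = 0.75 × 835 = 626.2 lbmol/h; ν_D = −3, so ξ = 626.2/3 = 208.8 lbmol/h.
Outlet amounts (n = n₀ + ν ξ):
  E: 826 − 1(208.8) = 617.2
  D: 835 − 3(208.8) = 208.8
  F: 0 + 2(208.8) = 417.5

617 lbmol/h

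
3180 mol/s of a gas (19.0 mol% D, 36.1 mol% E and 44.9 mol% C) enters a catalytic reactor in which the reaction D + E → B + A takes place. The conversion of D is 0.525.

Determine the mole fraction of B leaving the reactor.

0.0998

D reacted = 0.525 × 604.2 = 317.2 mol/s; ν_D = −1, so ξ = 317.2/1 = 317.2 mol/s.
Outlet amounts (n = n₀ + ν ξ):
  D: 604.2 − 1(317.2) = 287
  E: 1148 − 1(317.2) = 830.8
  B: 0 + 1(317.2) = 317.2
  A: 0 + 1(317.2) = 317.2
  C: 1428 (inert)
Total out = 3180 mol/s; y_B = 317.2 / 3180 = 0.09975.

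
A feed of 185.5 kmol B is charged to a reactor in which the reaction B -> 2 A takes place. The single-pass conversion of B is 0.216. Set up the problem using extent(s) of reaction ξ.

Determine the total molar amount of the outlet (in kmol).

B reacted = 0.216 × 185.5 = 40.07 kmol; ν_B = −1, so ξ = 40.07/1 = 40.07 kmol.
Outlet amounts (n = n₀ + ν ξ):
  B: 185.5 − 1(40.07) = 145.4
  A: 0 + 2(40.07) = 80.14
Total out = 145.4 + 80.14 = 225.6 kmol.

226 kmol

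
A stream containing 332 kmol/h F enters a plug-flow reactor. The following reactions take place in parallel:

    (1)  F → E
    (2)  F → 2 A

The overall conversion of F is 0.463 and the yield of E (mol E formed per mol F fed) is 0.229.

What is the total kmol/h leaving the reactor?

410 kmol/h

Yield of E: 1ξ₁ / 332 = 0.229 → ξ₁ = 76.03 kmol/h.
Conversion of F: 1ξ₁ + 1ξ₂ = 0.463 × 332 = 153.7 → ξ₂ = 77.69 kmol/h.
Outlet amounts (n = n₀ + Σ ν·ξ):
  F: 332 − 1(76.03) − 1(77.69) = 178.3
  E: 0 + 1(76.03) = 76.03
  A: 0 + 2(77.69) = 155.4
Total out = 178.3 + 76.03 + 155.4 = 409.7 kmol/h.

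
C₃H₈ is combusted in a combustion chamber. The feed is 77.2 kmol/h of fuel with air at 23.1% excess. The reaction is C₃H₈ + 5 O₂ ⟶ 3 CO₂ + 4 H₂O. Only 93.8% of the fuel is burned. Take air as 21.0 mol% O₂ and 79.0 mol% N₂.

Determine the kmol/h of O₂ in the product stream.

Stoichiometric O₂ = 5 × 77.2 = 386 kmol/h; O₂ fed = 386 × 1.231 = 475.2 kmol/h.
N₂ fed = 475.2 × 79/21 = 1788 kmol/h.
Fuel reacted = 0.938 × 77.2 → ξ = 72.41 kmol/h.
Outlet (n = n₀ + ν ξ):
  C₃H₈: 77.2 − 1(72.41) = 4.786
  O₂: 475.2 − 5(72.41) = 113.1
  N₂: 1788 (inert)
  CO₂: 0 + 3(72.41) = 217.2
  H₂O: 0 + 4(72.41) = 289.7

113 kmol/h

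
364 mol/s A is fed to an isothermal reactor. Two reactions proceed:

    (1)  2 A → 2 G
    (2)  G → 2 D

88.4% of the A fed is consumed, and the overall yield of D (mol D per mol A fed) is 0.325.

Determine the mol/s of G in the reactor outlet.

263 mol/s

Conversion of A: A consumed = 2ξ₁ = 0.884 × 364 → ξ₁ = 160.9 mol/s.
Yield of D: 2ξ₂ / 364 = 0.325 → ξ₂ = 59.15 mol/s.
Outlet amounts (n = n₀ + Σ ν·ξ):
  A: 364 − 2(160.9) = 42.22
  G: 0 + 2(160.9) − 1(59.15) = 262.6
  D: 0 + 2(59.15) = 118.3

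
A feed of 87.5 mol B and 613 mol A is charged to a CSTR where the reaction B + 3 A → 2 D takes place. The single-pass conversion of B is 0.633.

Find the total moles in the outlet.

590 mol

B reacted = 0.633 × 87.5 = 55.39 mol; ν_B = −1, so ξ = 55.39/1 = 55.39 mol.
Outlet amounts (n = n₀ + ν ξ):
  B: 87.5 − 1(55.39) = 32.11
  A: 613 − 3(55.39) = 446.8
  D: 0 + 2(55.39) = 110.8
Total out = 32.11 + 446.8 + 110.8 = 589.7 mol.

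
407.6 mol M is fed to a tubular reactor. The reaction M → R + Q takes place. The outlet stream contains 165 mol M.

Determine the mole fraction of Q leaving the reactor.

0.373

For M: n = n₀ − 1ξ → 165 = 407.6 − 1ξ, giving ξ = 242.6 mol.
Outlet amounts (n = n₀ + ν ξ):
  M: 407.6 − 1(242.6) = 165
  R: 0 + 1(242.6) = 242.6
  Q: 0 + 1(242.6) = 242.6
Total out = 650.2 mol; y_Q = 242.6 / 650.2 = 0.3731.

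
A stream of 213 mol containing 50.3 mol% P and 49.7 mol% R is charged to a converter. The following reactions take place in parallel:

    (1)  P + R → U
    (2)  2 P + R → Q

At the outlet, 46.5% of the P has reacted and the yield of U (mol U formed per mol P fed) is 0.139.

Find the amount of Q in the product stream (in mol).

Yield of U: 1ξ₁ / 107.1 = 0.139 → ξ₁ = 14.89 mol.
Conversion of P: 1ξ₁ + 2ξ₂ = 0.465 × 107.1 = 49.82 → ξ₂ = 17.46 mol.
Outlet amounts (n = n₀ + Σ ν·ξ):
  P: 107.1 − 1(14.89) − 2(17.46) = 57.32
  R: 105.9 − 1(14.89) − 1(17.46) = 73.51
  U: 0 + 1(14.89) = 14.89
  Q: 0 + 1(17.46) = 17.46

17.5 mol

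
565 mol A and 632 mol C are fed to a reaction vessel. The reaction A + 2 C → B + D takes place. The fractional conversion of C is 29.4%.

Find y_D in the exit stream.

0.0841

C reacted = 0.294 × 632 = 185.8 mol; ν_C = −2, so ξ = 185.8/2 = 92.9 mol.
Outlet amounts (n = n₀ + ν ξ):
  A: 565 − 1(92.9) = 472.1
  C: 632 − 2(92.9) = 446.2
  B: 0 + 1(92.9) = 92.9
  D: 0 + 1(92.9) = 92.9
Total out = 1104 mol; y_D = 92.9 / 1104 = 0.08414.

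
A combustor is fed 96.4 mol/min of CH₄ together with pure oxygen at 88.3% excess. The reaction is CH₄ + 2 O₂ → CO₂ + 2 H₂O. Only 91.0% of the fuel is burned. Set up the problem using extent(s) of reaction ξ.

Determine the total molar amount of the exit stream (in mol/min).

Stoichiometric O₂ = 2 × 96.4 = 192.8 mol/min; O₂ fed = 192.8 × 1.883 = 363 mol/min.
Fuel reacted = 0.91 × 96.4 → ξ = 87.72 mol/min.
Outlet (n = n₀ + ν ξ):
  CH₄: 96.4 − 1(87.72) = 8.676
  O₂: 363 − 2(87.72) = 187.6
  CO₂: 0 + 1(87.72) = 87.72
  H₂O: 0 + 2(87.72) = 175.4
Total out = 8.676 + 187.6 + 87.72 + 175.4 = 459.4 mol/min.

459 mol/min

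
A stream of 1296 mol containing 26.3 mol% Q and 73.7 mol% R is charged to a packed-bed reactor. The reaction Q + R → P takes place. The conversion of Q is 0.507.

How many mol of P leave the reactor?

173 mol

Q reacted = 0.507 × 340.8 = 172.8 mol; ν_Q = −1, so ξ = 172.8/1 = 172.8 mol.
Outlet amounts (n = n₀ + ν ξ):
  Q: 340.8 − 1(172.8) = 168
  R: 955.2 − 1(172.8) = 782.3
  P: 0 + 1(172.8) = 172.8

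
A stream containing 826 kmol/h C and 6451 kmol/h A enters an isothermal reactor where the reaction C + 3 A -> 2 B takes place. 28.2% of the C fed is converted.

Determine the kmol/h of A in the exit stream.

C reacted = 0.282 × 826 = 232.9 kmol/h; ν_C = −1, so ξ = 232.9/1 = 232.9 kmol/h.
Outlet amounts (n = n₀ + ν ξ):
  C: 826 − 1(232.9) = 593.1
  A: 6451 − 3(232.9) = 5752
  B: 0 + 2(232.9) = 465.9

5750 kmol/h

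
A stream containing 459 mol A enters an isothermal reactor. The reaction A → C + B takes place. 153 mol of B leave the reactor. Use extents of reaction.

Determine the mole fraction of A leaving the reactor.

For B: n = n₀ + 1ξ → 153 = 0 + 1ξ, giving ξ = 153 mol.
Outlet amounts (n = n₀ + ν ξ):
  A: 459 − 1(153) = 306
  C: 0 + 1(153) = 153
  B: 0 + 1(153) = 153
Total out = 612 mol; y_A = 306 / 612 = 0.5.

0.5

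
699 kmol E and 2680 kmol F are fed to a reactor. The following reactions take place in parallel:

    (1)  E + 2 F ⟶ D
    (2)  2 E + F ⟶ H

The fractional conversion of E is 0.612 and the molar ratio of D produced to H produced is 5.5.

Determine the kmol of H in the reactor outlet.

Conversion of E: E consumed = 0.612 × 699 = 427.8 kmol = 1ξ₁ + 2ξ₂.
Selectivity: 1ξ₁ / (1ξ₂) = 5.5 → ξ₁ = 5.5 ξ₂.
Substitute: (1·5.5 + 2) ξ₂ = 427.8 → ξ₂ = 57.04 kmol, ξ₁ = 313.7 kmol.
Outlet amounts (n = n₀ + Σ ν·ξ):
  E: 699 − 1(313.7) − 2(57.04) = 271.2
  F: 2680 − 2(313.7) − 1(57.04) = 1996
  D: 0 + 1(313.7) = 313.7
  H: 0 + 1(57.04) = 57.04

57 kmol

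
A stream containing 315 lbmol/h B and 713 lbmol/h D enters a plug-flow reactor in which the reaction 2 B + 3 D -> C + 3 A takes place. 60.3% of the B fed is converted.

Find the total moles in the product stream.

933 lbmol/h

B reacted = 0.603 × 315 = 189.9 lbmol/h; ν_B = −2, so ξ = 189.9/2 = 94.97 lbmol/h.
Outlet amounts (n = n₀ + ν ξ):
  B: 315 − 2(94.97) = 125.1
  D: 713 − 3(94.97) = 428.1
  C: 0 + 1(94.97) = 94.97
  A: 0 + 3(94.97) = 284.9
Total out = 125.1 + 428.1 + 94.97 + 284.9 = 933 lbmol/h.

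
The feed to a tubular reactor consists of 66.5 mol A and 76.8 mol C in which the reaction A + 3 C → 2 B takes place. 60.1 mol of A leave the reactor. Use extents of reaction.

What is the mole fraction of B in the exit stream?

0.0981

For A: n = n₀ − 1ξ → 60.1 = 66.5 − 1ξ, giving ξ = 6.4 mol.
Outlet amounts (n = n₀ + ν ξ):
  A: 66.5 − 1(6.4) = 60.1
  C: 76.8 − 3(6.4) = 57.6
  B: 0 + 2(6.4) = 12.8
Total out = 130.5 mol; y_B = 12.8 / 130.5 = 0.09808.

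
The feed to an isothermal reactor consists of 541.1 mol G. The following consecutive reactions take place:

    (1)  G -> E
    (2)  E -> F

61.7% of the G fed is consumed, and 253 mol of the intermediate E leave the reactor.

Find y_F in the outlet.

0.149

Conversion of G: G consumed = 1ξ₁ = 0.617 × 541.1 → ξ₁ = 333.9 mol.
E balance: n_E = 0 + 1ξ₁ − 1ξ₂ = 253 → ξ₂ = (1·333.9 − 253)/1 = 80.86 mol.
Outlet amounts (n = n₀ + Σ ν·ξ):
  G: 541.1 − 1(333.9) = 207.2
  E: 0 + 1(333.9) − 1(80.86) = 253
  F: 0 + 1(80.86) = 80.86
Total out = 541.1 mol; y_F = 80.86 / 541.1 = 0.1494.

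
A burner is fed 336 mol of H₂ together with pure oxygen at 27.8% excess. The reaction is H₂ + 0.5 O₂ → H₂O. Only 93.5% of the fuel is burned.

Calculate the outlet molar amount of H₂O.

Stoichiometric O₂ = 0.5 × 336 = 168 mol; O₂ fed = 168 × 1.278 = 214.7 mol.
Fuel reacted = 0.935 × 336 → ξ = 314.2 mol.
Outlet (n = n₀ + ν ξ):
  H₂: 336 − 1(314.2) = 21.84
  O₂: 214.7 − 0.5(314.2) = 57.62
  H₂O: 0 + 1(314.2) = 314.2

314 mol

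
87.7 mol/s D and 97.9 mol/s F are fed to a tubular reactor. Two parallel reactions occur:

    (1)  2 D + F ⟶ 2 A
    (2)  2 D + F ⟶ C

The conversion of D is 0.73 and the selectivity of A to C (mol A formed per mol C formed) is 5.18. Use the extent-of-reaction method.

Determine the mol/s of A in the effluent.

46.2 mol/s

Conversion of D: D consumed = 0.73 × 87.7 = 64.02 mol/s = 2ξ₁ + 2ξ₂.
Selectivity: 2ξ₁ / (1ξ₂) = 5.18 → ξ₁ = 2.59 ξ₂.
Substitute: (2·2.59 + 2) ξ₂ = 64.02 → ξ₂ = 8.917 mol/s, ξ₁ = 23.09 mol/s.
Outlet amounts (n = n₀ + Σ ν·ξ):
  D: 87.7 − 2(23.09) − 2(8.917) = 23.68
  F: 97.9 − 1(23.09) − 1(8.917) = 65.89
  A: 0 + 2(23.09) = 46.19
  C: 0 + 1(8.917) = 8.917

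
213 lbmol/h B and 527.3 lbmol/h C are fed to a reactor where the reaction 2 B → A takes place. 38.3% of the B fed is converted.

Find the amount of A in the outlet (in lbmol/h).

40.8 lbmol/h

B reacted = 0.383 × 213 = 81.58 lbmol/h; ν_B = −2, so ξ = 81.58/2 = 40.79 lbmol/h.
Outlet amounts (n = n₀ + ν ξ):
  B: 213 − 2(40.79) = 131.4
  A: 0 + 1(40.79) = 40.79
  C: 527.3 (inert)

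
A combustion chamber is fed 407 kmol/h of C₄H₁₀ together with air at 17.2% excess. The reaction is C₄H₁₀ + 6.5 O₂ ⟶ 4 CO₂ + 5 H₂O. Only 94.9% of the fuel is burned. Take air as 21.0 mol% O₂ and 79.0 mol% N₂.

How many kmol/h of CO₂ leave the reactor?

1540 kmol/h

Stoichiometric O₂ = 6.5 × 407 = 2646 kmol/h; O₂ fed = 2646 × 1.172 = 3101 kmol/h.
N₂ fed = 3101 × 79/21 = 11660 kmol/h.
Fuel reacted = 0.949 × 407 → ξ = 386.2 kmol/h.
Outlet (n = n₀ + ν ξ):
  C₄H₁₀: 407 − 1(386.2) = 20.76
  O₂: 3101 − 6.5(386.2) = 589.9
  N₂: 11660 (inert)
  CO₂: 0 + 4(386.2) = 1545
  H₂O: 0 + 5(386.2) = 1931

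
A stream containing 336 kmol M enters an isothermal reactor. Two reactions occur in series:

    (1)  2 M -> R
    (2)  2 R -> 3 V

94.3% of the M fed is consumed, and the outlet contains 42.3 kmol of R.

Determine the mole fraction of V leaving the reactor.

Conversion of M: M consumed = 2ξ₁ = 0.943 × 336 → ξ₁ = 158.4 kmol.
R balance: n_R = 0 + 1ξ₁ − 2ξ₂ = 42.3 → ξ₂ = (1·158.4 − 42.3)/2 = 58.06 kmol.
Outlet amounts (n = n₀ + Σ ν·ξ):
  M: 336 − 2(158.4) = 19.15
  R: 0 + 1(158.4) − 2(58.06) = 42.3
  V: 0 + 3(58.06) = 174.2
Total out = 235.6 kmol; y_V = 174.2 / 235.6 = 0.7392.

0.739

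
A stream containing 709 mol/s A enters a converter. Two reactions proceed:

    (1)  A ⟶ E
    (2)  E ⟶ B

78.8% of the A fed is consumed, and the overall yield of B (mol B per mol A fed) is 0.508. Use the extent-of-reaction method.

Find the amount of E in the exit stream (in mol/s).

199 mol/s

Conversion of A: A consumed = 1ξ₁ = 0.788 × 709 → ξ₁ = 558.7 mol/s.
Yield of B: 1ξ₂ / 709 = 0.508 → ξ₂ = 360.2 mol/s.
Outlet amounts (n = n₀ + Σ ν·ξ):
  A: 709 − 1(558.7) = 150.3
  E: 0 + 1(558.7) − 1(360.2) = 198.5
  B: 0 + 1(360.2) = 360.2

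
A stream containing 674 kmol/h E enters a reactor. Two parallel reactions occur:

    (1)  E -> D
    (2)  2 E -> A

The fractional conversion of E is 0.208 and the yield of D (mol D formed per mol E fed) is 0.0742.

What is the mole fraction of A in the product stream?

0.0717

Yield of D: 1ξ₁ / 674 = 0.0742 → ξ₁ = 50.01 kmol/h.
Conversion of E: 1ξ₁ + 2ξ₂ = 0.208 × 674 = 140.2 → ξ₂ = 45.09 kmol/h.
Outlet amounts (n = n₀ + Σ ν·ξ):
  E: 674 − 1(50.01) − 2(45.09) = 533.8
  D: 0 + 1(50.01) = 50.01
  A: 0 + 1(45.09) = 45.09
Total out = 628.9 kmol/h; y_A = 45.09 / 628.9 = 0.0717.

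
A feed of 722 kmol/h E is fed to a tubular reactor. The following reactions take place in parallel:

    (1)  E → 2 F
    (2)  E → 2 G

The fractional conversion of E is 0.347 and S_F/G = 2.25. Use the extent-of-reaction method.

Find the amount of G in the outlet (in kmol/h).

Conversion of E: E consumed = 0.347 × 722 = 250.5 kmol/h = 1ξ₁ + 1ξ₂.
Selectivity: 2ξ₁ / (2ξ₂) = 2.25 → ξ₁ = 2.25 ξ₂.
Substitute: (1·2.25 + 1) ξ₂ = 250.5 → ξ₂ = 77.09 kmol/h, ξ₁ = 173.4 kmol/h.
Outlet amounts (n = n₀ + Σ ν·ξ):
  E: 722 − 1(173.4) − 1(77.09) = 471.5
  F: 0 + 2(173.4) = 346.9
  G: 0 + 2(77.09) = 154.2

154 kmol/h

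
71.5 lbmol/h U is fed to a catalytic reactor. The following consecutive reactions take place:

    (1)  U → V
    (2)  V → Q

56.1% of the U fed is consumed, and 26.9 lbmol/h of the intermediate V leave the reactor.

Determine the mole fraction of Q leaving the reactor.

Conversion of U: U consumed = 1ξ₁ = 0.561 × 71.5 → ξ₁ = 40.11 lbmol/h.
V balance: n_V = 0 + 1ξ₁ − 1ξ₂ = 26.9 → ξ₂ = (1·40.11 − 26.9)/1 = 13.21 lbmol/h.
Outlet amounts (n = n₀ + Σ ν·ξ):
  U: 71.5 − 1(40.11) = 31.39
  V: 0 + 1(40.11) − 1(13.21) = 26.9
  Q: 0 + 1(13.21) = 13.21
Total out = 71.5 lbmol/h; y_Q = 13.21 / 71.5 = 0.1848.

0.185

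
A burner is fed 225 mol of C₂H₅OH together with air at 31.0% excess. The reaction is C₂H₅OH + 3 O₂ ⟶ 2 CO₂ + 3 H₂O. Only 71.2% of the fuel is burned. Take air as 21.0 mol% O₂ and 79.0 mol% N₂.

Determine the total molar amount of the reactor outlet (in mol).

Stoichiometric O₂ = 3 × 225 = 675 mol; O₂ fed = 675 × 1.310 = 884.2 mol.
N₂ fed = 884.2 × 79/21 = 3326 mol.
Fuel reacted = 0.712 × 225 → ξ = 160.2 mol.
Outlet (n = n₀ + ν ξ):
  C₂H₅OH: 225 − 1(160.2) = 64.8
  O₂: 884.2 − 3(160.2) = 403.7
  N₂: 3326 (inert)
  CO₂: 0 + 2(160.2) = 320.4
  H₂O: 0 + 3(160.2) = 480.6
Total out = 64.8 + 403.7 + 3326 + 320.4 + 480.6 = 4596 mol.

4600 mol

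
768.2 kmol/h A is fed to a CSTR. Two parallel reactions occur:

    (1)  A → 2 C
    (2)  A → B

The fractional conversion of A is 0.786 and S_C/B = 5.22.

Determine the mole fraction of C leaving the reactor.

Conversion of A: A consumed = 0.786 × 768.2 = 603.8 kmol/h = 1ξ₁ + 1ξ₂.
Selectivity: 2ξ₁ / (1ξ₂) = 5.22 → ξ₁ = 2.61 ξ₂.
Substitute: (1·2.61 + 1) ξ₂ = 603.8 → ξ₂ = 167.3 kmol/h, ξ₁ = 436.5 kmol/h.
Outlet amounts (n = n₀ + Σ ν·ξ):
  A: 768.2 − 1(436.5) − 1(167.3) = 164.4
  C: 0 + 2(436.5) = 873.1
  B: 0 + 1(167.3) = 167.3
Total out = 1205 kmol/h; y_C = 873.1 / 1205 = 0.7247.

0.725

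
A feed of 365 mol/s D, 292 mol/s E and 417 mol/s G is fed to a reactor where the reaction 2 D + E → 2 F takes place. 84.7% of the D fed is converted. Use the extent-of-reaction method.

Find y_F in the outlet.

0.336

D reacted = 0.847 × 365 = 309.2 mol/s; ν_D = −2, so ξ = 309.2/2 = 154.6 mol/s.
Outlet amounts (n = n₀ + ν ξ):
  D: 365 − 2(154.6) = 55.85
  E: 292 − 1(154.6) = 137.4
  F: 0 + 2(154.6) = 309.2
  G: 417 (inert)
Total out = 919.4 mol/s; y_F = 309.2 / 919.4 = 0.3362.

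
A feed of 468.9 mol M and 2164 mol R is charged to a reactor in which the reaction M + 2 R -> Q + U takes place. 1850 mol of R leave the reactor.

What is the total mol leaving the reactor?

For R: n = n₀ − 2ξ → 1850 = 2164 − 2ξ, giving ξ = 157 mol.
Outlet amounts (n = n₀ + ν ξ):
  M: 468.9 − 1(157) = 311.9
  R: 2164 − 2(157) = 1850
  Q: 0 + 1(157) = 157
  U: 0 + 1(157) = 157
Total out = 311.9 + 1850 + 157 + 157 = 2476 mol.

2480 mol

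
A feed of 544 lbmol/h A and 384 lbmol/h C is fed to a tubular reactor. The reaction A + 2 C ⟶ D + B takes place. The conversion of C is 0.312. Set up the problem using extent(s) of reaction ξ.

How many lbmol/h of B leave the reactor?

C reacted = 0.312 × 384 = 119.8 lbmol/h; ν_C = −2, so ξ = 119.8/2 = 59.9 lbmol/h.
Outlet amounts (n = n₀ + ν ξ):
  A: 544 − 1(59.9) = 484.1
  C: 384 − 2(59.9) = 264.2
  D: 0 + 1(59.9) = 59.9
  B: 0 + 1(59.9) = 59.9

59.9 lbmol/h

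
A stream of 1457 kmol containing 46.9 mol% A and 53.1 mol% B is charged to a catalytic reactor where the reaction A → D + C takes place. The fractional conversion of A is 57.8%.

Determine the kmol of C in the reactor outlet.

395 kmol

A reacted = 0.578 × 683.3 = 395 kmol; ν_A = −1, so ξ = 395/1 = 395 kmol.
Outlet amounts (n = n₀ + ν ξ):
  A: 683.3 − 1(395) = 288.4
  D: 0 + 1(395) = 395
  C: 0 + 1(395) = 395
  B: 773.7 (inert)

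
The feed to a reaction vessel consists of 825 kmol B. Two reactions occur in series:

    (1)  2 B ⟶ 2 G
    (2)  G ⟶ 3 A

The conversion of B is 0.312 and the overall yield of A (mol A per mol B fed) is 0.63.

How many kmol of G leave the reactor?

Conversion of B: B consumed = 2ξ₁ = 0.312 × 825 → ξ₁ = 128.7 kmol.
Yield of A: 3ξ₂ / 825 = 0.63 → ξ₂ = 173.2 kmol.
Outlet amounts (n = n₀ + Σ ν·ξ):
  B: 825 − 2(128.7) = 567.6
  G: 0 + 2(128.7) − 1(173.2) = 84.15
  A: 0 + 3(173.2) = 519.8

84.1 kmol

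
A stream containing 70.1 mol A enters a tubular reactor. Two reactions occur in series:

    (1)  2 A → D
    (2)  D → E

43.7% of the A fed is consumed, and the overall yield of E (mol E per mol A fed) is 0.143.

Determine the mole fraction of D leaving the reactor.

0.0966

Conversion of A: A consumed = 2ξ₁ = 0.437 × 70.1 → ξ₁ = 15.32 mol.
Yield of E: 1ξ₂ / 70.1 = 0.143 → ξ₂ = 10.02 mol.
Outlet amounts (n = n₀ + Σ ν·ξ):
  A: 70.1 − 2(15.32) = 39.47
  D: 0 + 1(15.32) − 1(10.02) = 5.293
  E: 0 + 1(10.02) = 10.02
Total out = 54.78 mol; y_D = 5.293 / 54.78 = 0.09661.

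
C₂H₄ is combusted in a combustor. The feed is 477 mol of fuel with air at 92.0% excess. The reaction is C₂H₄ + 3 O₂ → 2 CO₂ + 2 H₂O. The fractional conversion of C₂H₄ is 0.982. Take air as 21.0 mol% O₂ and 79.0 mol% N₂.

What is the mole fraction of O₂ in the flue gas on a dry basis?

Stoichiometric O₂ = 3 × 477 = 1431 mol; O₂ fed = 1431 × 1.920 = 2748 mol.
N₂ fed = 2748 × 79/21 = 10340 mol.
Fuel reacted = 0.982 × 477 → ξ = 468.4 mol.
Outlet (n = n₀ + ν ξ):
  C₂H₄: 477 − 1(468.4) = 8.586
  O₂: 2748 − 3(468.4) = 1342
  N₂: 10340 (inert)
  CO₂: 0 + 2(468.4) = 936.8
  H₂O: 0 + 2(468.4) = 936.8
Dry total = 12620 mol; y_O₂ (dry) = 1342 / 12620 = 0.1063.

0.106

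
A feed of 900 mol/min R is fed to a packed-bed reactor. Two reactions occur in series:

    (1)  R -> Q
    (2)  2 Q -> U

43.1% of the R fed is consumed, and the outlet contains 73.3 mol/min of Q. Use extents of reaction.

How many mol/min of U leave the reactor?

157 mol/min

Conversion of R: R consumed = 1ξ₁ = 0.431 × 900 → ξ₁ = 387.9 mol/min.
Q balance: n_Q = 0 + 1ξ₁ − 2ξ₂ = 73.3 → ξ₂ = (1·387.9 − 73.3)/2 = 157.3 mol/min.
Outlet amounts (n = n₀ + Σ ν·ξ):
  R: 900 − 1(387.9) = 512.1
  Q: 0 + 1(387.9) − 2(157.3) = 73.3
  U: 0 + 1(157.3) = 157.3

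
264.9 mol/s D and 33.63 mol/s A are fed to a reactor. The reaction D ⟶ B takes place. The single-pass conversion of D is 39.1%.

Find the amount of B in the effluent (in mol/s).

D reacted = 0.391 × 264.9 = 103.6 mol/s; ν_D = −1, so ξ = 103.6/1 = 103.6 mol/s.
Outlet amounts (n = n₀ + ν ξ):
  D: 264.9 − 1(103.6) = 161.3
  B: 0 + 1(103.6) = 103.6
  A: 33.63 (inert)

104 mol/s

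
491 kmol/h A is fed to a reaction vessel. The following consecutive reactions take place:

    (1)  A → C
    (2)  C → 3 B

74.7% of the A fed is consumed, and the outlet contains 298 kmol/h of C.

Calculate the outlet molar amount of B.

Conversion of A: A consumed = 1ξ₁ = 0.747 × 491 → ξ₁ = 366.8 kmol/h.
C balance: n_C = 0 + 1ξ₁ − 1ξ₂ = 298 → ξ₂ = (1·366.8 − 298)/1 = 68.78 kmol/h.
Outlet amounts (n = n₀ + Σ ν·ξ):
  A: 491 − 1(366.8) = 124.2
  C: 0 + 1(366.8) − 1(68.78) = 298
  B: 0 + 3(68.78) = 206.3

206 kmol/h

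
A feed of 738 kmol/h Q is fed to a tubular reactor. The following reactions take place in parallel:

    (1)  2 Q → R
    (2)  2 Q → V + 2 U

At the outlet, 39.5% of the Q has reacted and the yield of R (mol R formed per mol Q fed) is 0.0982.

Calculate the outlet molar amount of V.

Yield of R: 1ξ₁ / 738 = 0.0982 → ξ₁ = 72.47 kmol/h.
Conversion of Q: 2ξ₁ + 2ξ₂ = 0.395 × 738 = 291.5 → ξ₂ = 73.28 kmol/h.
Outlet amounts (n = n₀ + Σ ν·ξ):
  Q: 738 − 2(72.47) − 2(73.28) = 446.5
  R: 0 + 1(72.47) = 72.47
  V: 0 + 1(73.28) = 73.28
  U: 0 + 2(73.28) = 146.6

73.3 kmol/h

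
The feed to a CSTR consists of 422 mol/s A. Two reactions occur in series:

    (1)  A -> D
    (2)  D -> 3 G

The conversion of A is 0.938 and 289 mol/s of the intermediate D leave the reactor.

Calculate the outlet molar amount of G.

Conversion of A: A consumed = 1ξ₁ = 0.938 × 422 → ξ₁ = 395.8 mol/s.
D balance: n_D = 0 + 1ξ₁ − 1ξ₂ = 289 → ξ₂ = (1·395.8 − 289)/1 = 106.8 mol/s.
Outlet amounts (n = n₀ + Σ ν·ξ):
  A: 422 − 1(395.8) = 26.16
  D: 0 + 1(395.8) − 1(106.8) = 289
  G: 0 + 3(106.8) = 320.5

321 mol/s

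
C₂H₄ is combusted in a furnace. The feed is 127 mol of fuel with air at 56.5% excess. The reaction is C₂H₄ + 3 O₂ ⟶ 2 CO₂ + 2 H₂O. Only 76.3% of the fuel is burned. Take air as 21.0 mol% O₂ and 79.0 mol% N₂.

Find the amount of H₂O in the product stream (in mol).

Stoichiometric O₂ = 3 × 127 = 381 mol; O₂ fed = 381 × 1.565 = 596.3 mol.
N₂ fed = 596.3 × 79/21 = 2243 mol.
Fuel reacted = 0.763 × 127 → ξ = 96.9 mol.
Outlet (n = n₀ + ν ξ):
  C₂H₄: 127 − 1(96.9) = 30.1
  O₂: 596.3 − 3(96.9) = 305.6
  N₂: 2243 (inert)
  CO₂: 0 + 2(96.9) = 193.8
  H₂O: 0 + 2(96.9) = 193.8

194 mol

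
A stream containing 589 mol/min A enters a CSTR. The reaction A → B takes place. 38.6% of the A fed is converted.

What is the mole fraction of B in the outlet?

0.386

A reacted = 0.386 × 589 = 227.4 mol/min; ν_A = −1, so ξ = 227.4/1 = 227.4 mol/min.
Outlet amounts (n = n₀ + ν ξ):
  A: 589 − 1(227.4) = 361.6
  B: 0 + 1(227.4) = 227.4
Total out = 589 mol/min; y_B = 227.4 / 589 = 0.386.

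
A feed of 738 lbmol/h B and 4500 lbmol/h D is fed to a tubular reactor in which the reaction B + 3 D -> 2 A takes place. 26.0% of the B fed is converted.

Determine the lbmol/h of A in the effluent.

B reacted = 0.26 × 738 = 191.9 lbmol/h; ν_B = −1, so ξ = 191.9/1 = 191.9 lbmol/h.
Outlet amounts (n = n₀ + ν ξ):
  B: 738 − 1(191.9) = 546.1
  D: 4500 − 3(191.9) = 3924
  A: 0 + 2(191.9) = 383.8

384 lbmol/h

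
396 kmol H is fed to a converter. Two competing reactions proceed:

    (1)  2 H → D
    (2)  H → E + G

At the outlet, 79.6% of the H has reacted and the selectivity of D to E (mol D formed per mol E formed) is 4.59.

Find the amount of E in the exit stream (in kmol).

31 kmol

Conversion of H: H consumed = 0.796 × 396 = 315.2 kmol = 2ξ₁ + 1ξ₂.
Selectivity: 1ξ₁ / (1ξ₂) = 4.59 → ξ₁ = 4.59 ξ₂.
Substitute: (2·4.59 + 1) ξ₂ = 315.2 → ξ₂ = 30.96 kmol, ξ₁ = 142.1 kmol.
Outlet amounts (n = n₀ + Σ ν·ξ):
  H: 396 − 2(142.1) − 1(30.96) = 80.78
  D: 0 + 1(142.1) = 142.1
  E: 0 + 1(30.96) = 30.96
  G: 0 + 1(30.96) = 30.96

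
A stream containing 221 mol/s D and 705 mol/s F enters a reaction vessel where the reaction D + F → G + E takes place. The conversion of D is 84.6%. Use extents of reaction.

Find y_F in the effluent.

D reacted = 0.846 × 221 = 187 mol/s; ν_D = −1, so ξ = 187/1 = 187 mol/s.
Outlet amounts (n = n₀ + ν ξ):
  D: 221 − 1(187) = 34.03
  F: 705 − 1(187) = 518
  G: 0 + 1(187) = 187
  E: 0 + 1(187) = 187
Total out = 926 mol/s; y_F = 518 / 926 = 0.5594.

0.559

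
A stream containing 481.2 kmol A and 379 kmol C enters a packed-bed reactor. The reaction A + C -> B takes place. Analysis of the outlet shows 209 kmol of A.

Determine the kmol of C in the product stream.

107 kmol

For A: n = n₀ − 1ξ → 209 = 481.2 − 1ξ, giving ξ = 272.2 kmol.
Outlet amounts (n = n₀ + ν ξ):
  A: 481.2 − 1(272.2) = 209
  C: 379 − 1(272.2) = 106.8
  B: 0 + 1(272.2) = 272.2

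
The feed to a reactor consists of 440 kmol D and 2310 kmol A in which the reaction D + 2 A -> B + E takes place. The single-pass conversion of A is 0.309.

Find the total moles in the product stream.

A reacted = 0.309 × 2310 = 713.8 kmol; ν_A = −2, so ξ = 713.8/2 = 356.9 kmol.
Outlet amounts (n = n₀ + ν ξ):
  D: 440 − 1(356.9) = 83.11
  A: 2310 − 2(356.9) = 1596
  B: 0 + 1(356.9) = 356.9
  E: 0 + 1(356.9) = 356.9
Total out = 83.11 + 1596 + 356.9 + 356.9 = 2393 kmol.

2390 kmol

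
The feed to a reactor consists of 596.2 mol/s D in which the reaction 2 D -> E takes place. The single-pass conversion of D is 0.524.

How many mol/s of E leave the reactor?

156 mol/s

D reacted = 0.524 × 596.2 = 312.4 mol/s; ν_D = −2, so ξ = 312.4/2 = 156.2 mol/s.
Outlet amounts (n = n₀ + ν ξ):
  D: 596.2 − 2(156.2) = 283.8
  E: 0 + 1(156.2) = 156.2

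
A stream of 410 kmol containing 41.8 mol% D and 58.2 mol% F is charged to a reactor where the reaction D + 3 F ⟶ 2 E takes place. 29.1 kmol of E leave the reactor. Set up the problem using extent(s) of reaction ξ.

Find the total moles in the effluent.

381 kmol

For E: n = n₀ + 2ξ → 29.1 = 0 + 2ξ, giving ξ = 14.55 kmol.
Outlet amounts (n = n₀ + ν ξ):
  D: 171.4 − 1(14.55) = 156.8
  F: 238.6 − 3(14.55) = 195
  E: 0 + 2(14.55) = 29.1
Total out = 156.8 + 195 + 29.1 = 380.9 kmol.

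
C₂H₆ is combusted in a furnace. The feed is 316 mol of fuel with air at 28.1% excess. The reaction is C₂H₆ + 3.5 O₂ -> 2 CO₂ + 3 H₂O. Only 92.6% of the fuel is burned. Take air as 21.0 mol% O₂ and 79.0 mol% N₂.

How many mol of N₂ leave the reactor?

5330 mol

Stoichiometric O₂ = 3.5 × 316 = 1106 mol; O₂ fed = 1106 × 1.281 = 1417 mol.
N₂ fed = 1417 × 79/21 = 5330 mol.
Fuel reacted = 0.926 × 316 → ξ = 292.6 mol.
Outlet (n = n₀ + ν ξ):
  C₂H₆: 316 − 1(292.6) = 23.38
  O₂: 1417 − 3.5(292.6) = 392.6
  N₂: 5330 (inert)
  CO₂: 0 + 2(292.6) = 585.2
  H₂O: 0 + 3(292.6) = 877.8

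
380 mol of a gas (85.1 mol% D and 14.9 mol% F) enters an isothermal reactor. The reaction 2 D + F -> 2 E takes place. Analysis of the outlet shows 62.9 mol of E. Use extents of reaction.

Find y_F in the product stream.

For E: n = n₀ + 2ξ → 62.9 = 0 + 2ξ, giving ξ = 31.45 mol.
Outlet amounts (n = n₀ + ν ξ):
  D: 323.4 − 2(31.45) = 260.5
  F: 56.62 − 1(31.45) = 25.17
  E: 0 + 2(31.45) = 62.9
Total out = 348.5 mol; y_F = 25.17 / 348.5 = 0.07221.

0.0722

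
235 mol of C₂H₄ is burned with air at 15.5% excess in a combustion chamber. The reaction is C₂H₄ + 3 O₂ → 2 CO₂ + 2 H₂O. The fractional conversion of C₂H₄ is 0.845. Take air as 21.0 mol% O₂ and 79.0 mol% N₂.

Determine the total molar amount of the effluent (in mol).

Stoichiometric O₂ = 3 × 235 = 705 mol; O₂ fed = 705 × 1.155 = 814.3 mol.
N₂ fed = 814.3 × 79/21 = 3063 mol.
Fuel reacted = 0.845 × 235 → ξ = 198.6 mol.
Outlet (n = n₀ + ν ξ):
  C₂H₄: 235 − 1(198.6) = 36.43
  O₂: 814.3 − 3(198.6) = 218.6
  N₂: 3063 (inert)
  CO₂: 0 + 2(198.6) = 397.1
  H₂O: 0 + 2(198.6) = 397.1
Total out = 36.43 + 218.6 + 3063 + 397.1 + 397.1 = 4112 mol.

4110 mol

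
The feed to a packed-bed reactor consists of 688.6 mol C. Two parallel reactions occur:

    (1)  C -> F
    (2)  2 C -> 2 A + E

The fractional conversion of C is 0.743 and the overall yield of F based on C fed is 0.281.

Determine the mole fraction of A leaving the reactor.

Yield of F: 1ξ₁ / 688.6 = 0.281 → ξ₁ = 193.5 mol.
Conversion of C: 1ξ₁ + 2ξ₂ = 0.743 × 688.6 = 511.6 → ξ₂ = 159.1 mol.
Outlet amounts (n = n₀ + Σ ν·ξ):
  C: 688.6 − 1(193.5) − 2(159.1) = 177
  F: 0 + 1(193.5) = 193.5
  A: 0 + 2(159.1) = 318.1
  E: 0 + 1(159.1) = 159.1
Total out = 847.7 mol; y_A = 318.1 / 847.7 = 0.3753.

0.375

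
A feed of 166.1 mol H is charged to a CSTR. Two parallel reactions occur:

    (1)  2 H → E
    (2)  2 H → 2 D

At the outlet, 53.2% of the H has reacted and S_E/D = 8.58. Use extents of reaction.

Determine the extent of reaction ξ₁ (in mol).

Conversion of H: H consumed = 0.532 × 166.1 = 88.37 mol = 2ξ₁ + 2ξ₂.
Selectivity: 1ξ₁ / (2ξ₂) = 8.58 → ξ₁ = 17.16 ξ₂.
Substitute: (2·17.16 + 2) ξ₂ = 88.37 → ξ₂ = 2.433 mol, ξ₁ = 41.75 mol.
Outlet amounts (n = n₀ + Σ ν·ξ):
  H: 166.1 − 2(41.75) − 2(2.433) = 77.73
  E: 0 + 1(41.75) = 41.75
  D: 0 + 2(2.433) = 4.866

ξ₁ = 41.7 mol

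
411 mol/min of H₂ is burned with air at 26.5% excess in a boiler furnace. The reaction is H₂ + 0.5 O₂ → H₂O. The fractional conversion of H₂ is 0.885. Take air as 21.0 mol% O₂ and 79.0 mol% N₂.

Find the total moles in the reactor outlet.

1470 mol/min

Stoichiometric O₂ = 0.5 × 411 = 205.5 mol/min; O₂ fed = 205.5 × 1.265 = 260 mol/min.
N₂ fed = 260 × 79/21 = 977.9 mol/min.
Fuel reacted = 0.885 × 411 → ξ = 363.7 mol/min.
Outlet (n = n₀ + ν ξ):
  H₂: 411 − 1(363.7) = 47.26
  O₂: 260 − 0.5(363.7) = 78.09
  N₂: 977.9 (inert)
  H₂O: 0 + 1(363.7) = 363.7
Total out = 47.26 + 78.09 + 977.9 + 363.7 = 1467 mol/min.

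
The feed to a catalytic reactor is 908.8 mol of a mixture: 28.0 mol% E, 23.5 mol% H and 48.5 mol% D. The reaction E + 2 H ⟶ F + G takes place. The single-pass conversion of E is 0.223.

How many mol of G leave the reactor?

E reacted = 0.223 × 254.5 = 56.75 mol; ν_E = −1, so ξ = 56.75/1 = 56.75 mol.
Outlet amounts (n = n₀ + ν ξ):
  E: 254.5 − 1(56.75) = 197.7
  H: 213.6 − 2(56.75) = 100.1
  F: 0 + 1(56.75) = 56.75
  G: 0 + 1(56.75) = 56.75
  D: 440.8 (inert)

56.7 mol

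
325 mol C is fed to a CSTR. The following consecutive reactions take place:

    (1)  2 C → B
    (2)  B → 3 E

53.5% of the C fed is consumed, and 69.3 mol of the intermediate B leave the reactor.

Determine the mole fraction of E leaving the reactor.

0.194

Conversion of C: C consumed = 2ξ₁ = 0.535 × 325 → ξ₁ = 86.94 mol.
B balance: n_B = 0 + 1ξ₁ − 1ξ₂ = 69.3 → ξ₂ = (1·86.94 − 69.3)/1 = 17.64 mol.
Outlet amounts (n = n₀ + Σ ν·ξ):
  C: 325 − 2(86.94) = 151.1
  B: 0 + 1(86.94) − 1(17.64) = 69.3
  E: 0 + 3(17.64) = 52.91
Total out = 273.3 mol; y_E = 52.91 / 273.3 = 0.1936.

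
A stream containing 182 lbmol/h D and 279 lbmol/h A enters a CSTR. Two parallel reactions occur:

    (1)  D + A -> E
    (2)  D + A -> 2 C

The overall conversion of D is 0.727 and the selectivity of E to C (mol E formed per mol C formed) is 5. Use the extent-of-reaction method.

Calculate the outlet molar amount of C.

Conversion of D: D consumed = 0.727 × 182 = 132.3 lbmol/h = 1ξ₁ + 1ξ₂.
Selectivity: 1ξ₁ / (2ξ₂) = 5 → ξ₁ = 10 ξ₂.
Substitute: (1·10 + 1) ξ₂ = 132.3 → ξ₂ = 12.03 lbmol/h, ξ₁ = 120.3 lbmol/h.
Outlet amounts (n = n₀ + Σ ν·ξ):
  D: 182 − 1(120.3) − 1(12.03) = 49.69
  A: 279 − 1(120.3) − 1(12.03) = 146.7
  E: 0 + 1(120.3) = 120.3
  C: 0 + 2(12.03) = 24.06

24.1 lbmol/h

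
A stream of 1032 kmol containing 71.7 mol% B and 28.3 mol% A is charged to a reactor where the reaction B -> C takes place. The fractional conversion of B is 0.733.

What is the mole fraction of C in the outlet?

B reacted = 0.733 × 739.9 = 542.4 kmol; ν_B = −1, so ξ = 542.4/1 = 542.4 kmol.
Outlet amounts (n = n₀ + ν ξ):
  B: 739.9 − 1(542.4) = 197.6
  C: 0 + 1(542.4) = 542.4
  A: 292.1 (inert)
Total out = 1032 kmol; y_C = 542.4 / 1032 = 0.5256.

0.526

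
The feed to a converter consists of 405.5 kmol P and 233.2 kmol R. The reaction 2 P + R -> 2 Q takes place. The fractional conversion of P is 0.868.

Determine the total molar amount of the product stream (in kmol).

P reacted = 0.868 × 405.5 = 352 kmol; ν_P = −2, so ξ = 352/2 = 176 kmol.
Outlet amounts (n = n₀ + ν ξ):
  P: 405.5 − 2(176) = 53.53
  R: 233.2 − 1(176) = 57.21
  Q: 0 + 2(176) = 352
Total out = 53.53 + 57.21 + 352 = 462.7 kmol.

463 kmol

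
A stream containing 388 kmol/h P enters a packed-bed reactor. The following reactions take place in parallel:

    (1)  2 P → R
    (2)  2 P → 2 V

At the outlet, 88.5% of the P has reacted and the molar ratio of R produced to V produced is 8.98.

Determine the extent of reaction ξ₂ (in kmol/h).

Conversion of P: P consumed = 0.885 × 388 = 343.4 kmol/h = 2ξ₁ + 2ξ₂.
Selectivity: 1ξ₁ / (2ξ₂) = 8.98 → ξ₁ = 17.96 ξ₂.
Substitute: (2·17.96 + 2) ξ₂ = 343.4 → ξ₂ = 9.055 kmol/h, ξ₁ = 162.6 kmol/h.
Outlet amounts (n = n₀ + Σ ν·ξ):
  P: 388 − 2(162.6) − 2(9.055) = 44.62
  R: 0 + 1(162.6) = 162.6
  V: 0 + 2(9.055) = 18.11

ξ₂ = 9.06 kmol/h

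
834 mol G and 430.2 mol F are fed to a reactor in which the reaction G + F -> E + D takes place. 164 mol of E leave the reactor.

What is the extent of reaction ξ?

ξ = 164 mol

For E: n = n₀ + 1ξ → 164 = 0 + 1ξ, giving ξ = 164 mol.
Outlet amounts (n = n₀ + ν ξ):
  G: 834 − 1(164) = 670
  F: 430.2 − 1(164) = 266.2
  E: 0 + 1(164) = 164
  D: 0 + 1(164) = 164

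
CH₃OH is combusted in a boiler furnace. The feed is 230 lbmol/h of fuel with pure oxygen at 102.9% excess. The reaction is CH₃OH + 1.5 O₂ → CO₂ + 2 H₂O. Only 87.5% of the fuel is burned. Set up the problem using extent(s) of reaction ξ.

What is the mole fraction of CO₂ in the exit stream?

Stoichiometric O₂ = 1.5 × 230 = 345 lbmol/h; O₂ fed = 345 × 2.029 = 700 lbmol/h.
Fuel reacted = 0.875 × 230 → ξ = 201.2 lbmol/h.
Outlet (n = n₀ + ν ξ):
  CH₃OH: 230 − 1(201.2) = 28.75
  O₂: 700 − 1.5(201.2) = 398.1
  CO₂: 0 + 1(201.2) = 201.2
  H₂O: 0 + 2(201.2) = 402.5
Total out = 1031 lbmol/h; y_CO₂ = 201.2 / 1031 = 0.1953.

0.195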